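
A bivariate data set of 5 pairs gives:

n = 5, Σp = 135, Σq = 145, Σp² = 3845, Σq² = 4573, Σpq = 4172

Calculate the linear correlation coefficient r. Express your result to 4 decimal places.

r = (nΣpq − ΣpΣq) / √[(nΣp² − (Σp)²)(nΣq² − (Σq)²)]
Numerator: 5×4172 − 135×145 = 1285
Denominator: √[(19225 − 18225)(22865 − 21025)] = √[1000 × 1840] = 1356.4660
r = 1285 / 1356.4660 ≈ 0.9473

0.9473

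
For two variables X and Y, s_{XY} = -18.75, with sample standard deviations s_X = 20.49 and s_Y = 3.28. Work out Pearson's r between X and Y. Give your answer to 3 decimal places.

r = Cov(X,Y) / (s_X · s_Y) = -18.75 / (20.49 × 3.28)
  = -18.75 / 67.2072 ≈ -0.279

-0.279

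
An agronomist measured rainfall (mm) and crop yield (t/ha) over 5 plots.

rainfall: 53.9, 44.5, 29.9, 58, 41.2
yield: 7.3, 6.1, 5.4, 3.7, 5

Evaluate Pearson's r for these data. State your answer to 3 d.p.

n = 5, Σx = 227.5, Σy = 27.5, Σx² = 10840.91, Σy² = 158.35, Σxy = 1246.98
nΣxy − ΣxΣy = 6234.9 − 6256.25 = -21.35
nΣx² − (Σx)² = 54204.55 − 51756.25 = 2448.3; nΣy² − (Σy)² = 791.75 − 756.25 = 35.5
r = -21.35 / √(2448.3 × 35.5) = -21.35 / 294.8129 ≈ -0.072

-0.072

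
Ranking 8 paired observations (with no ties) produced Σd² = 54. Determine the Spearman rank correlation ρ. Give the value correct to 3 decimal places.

ρ = 1 − 6Σd² / [n(n²−1)] = 1 − 6×54 / (8×63)
  = 1 − 324/504 = 1 − 0.6429 ≈ 0.357

0.357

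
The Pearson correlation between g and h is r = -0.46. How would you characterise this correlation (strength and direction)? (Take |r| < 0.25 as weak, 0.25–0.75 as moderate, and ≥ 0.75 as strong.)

r = -0.46 < 0 so the relationship is negative.
|r| = 0.46, which falls in the moderate range.

moderate negative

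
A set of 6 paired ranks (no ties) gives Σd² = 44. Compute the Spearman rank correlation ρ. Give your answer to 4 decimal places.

-0.2571

ρ = 1 − 6Σd² / [n(n²−1)] = 1 − 6×44 / (6×35)
  = 1 − 264/210 = 1 − 1.25714 ≈ -0.2571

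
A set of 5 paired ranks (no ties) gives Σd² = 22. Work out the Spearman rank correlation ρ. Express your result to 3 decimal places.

ρ = 1 − 6Σd² / [n(n²−1)] = 1 − 6×22 / (5×24)
  = 1 − 132/120 = 1 − 1.1000 ≈ -0.100

-0.100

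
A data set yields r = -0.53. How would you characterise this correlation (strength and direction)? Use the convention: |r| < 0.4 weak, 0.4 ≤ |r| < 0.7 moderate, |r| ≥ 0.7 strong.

moderate negative

r = -0.53 < 0 so the relationship is negative.
|r| = 0.53, which falls in the moderate range.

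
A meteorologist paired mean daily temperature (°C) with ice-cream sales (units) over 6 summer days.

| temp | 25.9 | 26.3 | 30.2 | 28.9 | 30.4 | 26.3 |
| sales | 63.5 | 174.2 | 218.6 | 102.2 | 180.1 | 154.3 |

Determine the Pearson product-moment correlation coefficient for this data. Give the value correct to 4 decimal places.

0.5334

n = 6, Σx = 168, Σy = 892.9, Σx² = 4725.6, Σy² = 148853.19, Σxy = 25314.54
nΣxy − ΣxΣy = 151887.24 − 150007.2 = 1880.04
nΣx² − (Σx)² = 28353.6 − 28224 = 129.6; nΣy² − (Σy)² = 893119.14 − 797270.41 = 95848.73
r = 1880.04 / √(129.6 × 95848.73) = 1880.04 / 3524.4851 ≈ 0.5334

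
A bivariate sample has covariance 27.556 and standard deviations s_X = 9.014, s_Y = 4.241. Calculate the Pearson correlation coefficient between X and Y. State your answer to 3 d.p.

0.721

r = Cov(X,Y) / (s_X · s_Y) = 27.556 / (9.014 × 4.241)
  = 27.556 / 38.2284 ≈ 0.721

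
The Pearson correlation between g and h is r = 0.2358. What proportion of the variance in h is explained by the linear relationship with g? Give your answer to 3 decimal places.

0.056

r² = (0.2358)² = 0.056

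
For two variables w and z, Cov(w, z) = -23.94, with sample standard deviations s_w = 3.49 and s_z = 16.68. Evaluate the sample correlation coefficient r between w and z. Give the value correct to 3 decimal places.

-0.411

r = Cov(w,z) / (s_w · s_z) = -23.94 / (3.49 × 16.68)
  = -23.94 / 58.2132 ≈ -0.411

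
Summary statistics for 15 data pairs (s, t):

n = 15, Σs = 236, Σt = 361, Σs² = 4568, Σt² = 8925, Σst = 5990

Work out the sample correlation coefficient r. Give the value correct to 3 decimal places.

0.689

r = (nΣst − ΣsΣt) / √[(nΣs² − (Σs)²)(nΣt² − (Σt)²)]
Numerator: 15×5990 − 236×361 = 4654
Denominator: √[(68520 − 55696)(133875 − 130321)] = √[12824 × 3554] = 6751.0367
r = 4654 / 6751.0367 ≈ 0.689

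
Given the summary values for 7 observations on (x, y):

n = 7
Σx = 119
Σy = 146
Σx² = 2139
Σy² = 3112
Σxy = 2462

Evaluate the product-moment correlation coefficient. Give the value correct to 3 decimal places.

-0.227

r = (nΣxy − ΣxΣy) / √[(nΣx² − (Σx)²)(nΣy² − (Σy)²)]
Numerator: 7×2462 − 119×146 = -140
Denominator: √[(14973 − 14161)(21784 − 21316)] = √[812 × 468] = 616.4544
r = -140 / 616.4544 ≈ -0.227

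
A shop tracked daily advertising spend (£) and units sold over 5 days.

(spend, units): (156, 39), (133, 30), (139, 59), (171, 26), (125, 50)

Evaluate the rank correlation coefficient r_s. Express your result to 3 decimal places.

-0.500

Rank spend: 4, 2, 3, 5, 1
Rank units: 3, 2, 5, 1, 4
d = rank(spend) − rank(units): 1, 0, -2, 4, -3; Σd² = 30
ρ = 1 − 6Σd² / [n(n²−1)] = 1 − 6×30 / (5×24) = 1 − 180/120 ≈ -0.500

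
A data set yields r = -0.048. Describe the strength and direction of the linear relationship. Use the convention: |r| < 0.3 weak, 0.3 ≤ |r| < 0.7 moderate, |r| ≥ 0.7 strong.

r = -0.048 < 0 so the relationship is negative.
|r| = 0.048, which falls in the weak range.

weak negative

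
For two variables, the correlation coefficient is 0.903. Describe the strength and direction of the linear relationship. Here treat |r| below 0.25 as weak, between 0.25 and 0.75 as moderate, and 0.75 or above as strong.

strong positive

r = 0.903 > 0 so the relationship is positive.
|r| = 0.903, which falls in the strong range.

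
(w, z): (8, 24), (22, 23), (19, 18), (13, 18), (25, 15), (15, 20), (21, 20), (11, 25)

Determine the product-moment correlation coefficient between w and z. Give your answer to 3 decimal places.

n = 8, Σw = 134, Σz = 163, Σw² = 2490, Σz² = 3403, Σwz = 2644
nΣwz − ΣwΣz = 21152 − 21842 = -690
nΣw² − (Σw)² = 19920 − 17956 = 1964; nΣz² − (Σz)² = 27224 − 26569 = 655
r = -690 / √(1964 × 655) = -690 / 1134.2046 ≈ -0.608

-0.608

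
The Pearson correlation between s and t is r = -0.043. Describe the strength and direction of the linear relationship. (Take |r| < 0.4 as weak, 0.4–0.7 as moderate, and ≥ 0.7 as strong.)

r = -0.043 < 0 so the relationship is negative.
|r| = 0.043, which falls in the weak range.

weak negative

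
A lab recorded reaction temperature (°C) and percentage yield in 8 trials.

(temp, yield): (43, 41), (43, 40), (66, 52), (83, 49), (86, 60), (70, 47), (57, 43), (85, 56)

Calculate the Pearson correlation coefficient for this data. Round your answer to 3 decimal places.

0.888

n = 8, Σx = 533, Σy = 388, Σx² = 37713, Σy² = 19180, Σxy = 26643
nΣxy − ΣxΣy = 213144 − 206804 = 6340
nΣx² − (Σx)² = 301704 − 284089 = 17615; nΣy² − (Σy)² = 153440 − 150544 = 2896
r = 6340 / √(17615 × 2896) = 6340 / 7142.3414 ≈ 0.888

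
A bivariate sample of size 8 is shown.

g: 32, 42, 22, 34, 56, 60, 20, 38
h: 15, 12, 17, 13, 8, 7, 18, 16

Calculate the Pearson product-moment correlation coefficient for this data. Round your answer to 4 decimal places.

n = 8, Σg = 304, Σh = 106, Σg² = 13008, Σh² = 1520, Σgh = 3636
nΣgh − ΣgΣh = 29088 − 32224 = -3136
nΣg² − (Σg)² = 104064 − 92416 = 11648; nΣh² − (Σh)² = 12160 − 11236 = 924
r = -3136 / √(11648 × 924) = -3136 / 3280.6633 ≈ -0.9559

-0.9559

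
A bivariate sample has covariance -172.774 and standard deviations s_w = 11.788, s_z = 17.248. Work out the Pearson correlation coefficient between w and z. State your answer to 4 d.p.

-0.8498

r = Cov(w,z) / (s_w · s_z) = -172.774 / (11.788 × 17.248)
  = -172.774 / 203.3194 ≈ -0.8498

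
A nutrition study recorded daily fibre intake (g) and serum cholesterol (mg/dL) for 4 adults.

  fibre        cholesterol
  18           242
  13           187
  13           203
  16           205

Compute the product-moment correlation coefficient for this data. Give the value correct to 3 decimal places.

0.883

n = 4, Σx = 60, Σy = 837, Σx² = 918, Σy² = 176767, Σxy = 12706
nΣxy − ΣxΣy = 50824 − 50220 = 604
nΣx² − (Σx)² = 3672 − 3600 = 72; nΣy² − (Σy)² = 707068 − 700569 = 6499
r = 604 / √(72 × 6499) = 604 / 684.0526 ≈ 0.883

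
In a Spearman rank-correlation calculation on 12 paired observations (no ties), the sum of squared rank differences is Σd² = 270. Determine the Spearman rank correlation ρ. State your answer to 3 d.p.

ρ = 1 − 6Σd² / [n(n²−1)] = 1 − 6×270 / (12×143)
  = 1 − 1620/1716 = 1 − 0.9441 ≈ 0.056

0.056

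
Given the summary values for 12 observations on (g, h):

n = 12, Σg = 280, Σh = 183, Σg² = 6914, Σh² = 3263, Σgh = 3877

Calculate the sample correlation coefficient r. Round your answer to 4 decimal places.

-0.9269

r = (nΣgh − ΣgΣh) / √[(nΣg² − (Σg)²)(nΣh² − (Σh)²)]
Numerator: 12×3877 − 280×183 = -4716
Denominator: √[(82968 − 78400)(39156 − 33489)] = √[4568 × 5667] = 5087.9127
r = -4716 / 5087.9127 ≈ -0.9269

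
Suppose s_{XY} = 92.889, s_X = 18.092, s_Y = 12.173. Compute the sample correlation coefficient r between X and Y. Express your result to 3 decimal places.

r = Cov(X,Y) / (s_X · s_Y) = 92.889 / (18.092 × 12.173)
  = 92.889 / 220.2339 ≈ 0.422

0.422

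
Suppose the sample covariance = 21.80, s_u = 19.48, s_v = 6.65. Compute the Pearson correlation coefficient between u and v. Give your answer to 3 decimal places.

r = Cov(u,v) / (s_u · s_v) = 21.80 / (19.48 × 6.65)
  = 21.80 / 129.5420 ≈ 0.168

0.168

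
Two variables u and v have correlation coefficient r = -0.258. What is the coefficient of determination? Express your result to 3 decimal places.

0.067

r² = (-0.258)² = 0.067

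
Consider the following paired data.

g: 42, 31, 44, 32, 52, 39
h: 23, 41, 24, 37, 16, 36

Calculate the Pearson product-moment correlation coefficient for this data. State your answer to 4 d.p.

-0.9460

n = 6, Σg = 240, Σh = 177, Σg² = 9910, Σh² = 5707, Σgh = 6713
nΣgh − ΣgΣh = 40278 − 42480 = -2202
nΣg² − (Σg)² = 59460 − 57600 = 1860; nΣh² − (Σh)² = 34242 − 31329 = 2913
r = -2202 / √(1860 × 2913) = -2202 / 2327.6984 ≈ -0.9460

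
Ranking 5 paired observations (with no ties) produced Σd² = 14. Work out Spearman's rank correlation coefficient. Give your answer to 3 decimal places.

0.300

ρ = 1 − 6Σd² / [n(n²−1)] = 1 − 6×14 / (5×24)
  = 1 − 84/120 = 1 − 0.7000 ≈ 0.300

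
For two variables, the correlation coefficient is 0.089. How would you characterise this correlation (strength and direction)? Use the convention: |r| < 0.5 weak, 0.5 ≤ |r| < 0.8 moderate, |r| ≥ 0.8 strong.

r = 0.089 > 0 so the relationship is positive.
|r| = 0.089, which falls in the weak range.

weak positive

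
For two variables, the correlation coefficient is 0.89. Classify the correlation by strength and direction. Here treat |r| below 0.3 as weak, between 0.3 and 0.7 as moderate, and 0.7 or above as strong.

strong positive

r = 0.89 > 0 so the relationship is positive.
|r| = 0.89, which falls in the strong range.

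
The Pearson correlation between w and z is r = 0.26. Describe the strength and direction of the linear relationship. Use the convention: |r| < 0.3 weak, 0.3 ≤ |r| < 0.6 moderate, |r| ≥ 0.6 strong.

weak positive

r = 0.26 > 0 so the relationship is positive.
|r| = 0.26, which falls in the weak range.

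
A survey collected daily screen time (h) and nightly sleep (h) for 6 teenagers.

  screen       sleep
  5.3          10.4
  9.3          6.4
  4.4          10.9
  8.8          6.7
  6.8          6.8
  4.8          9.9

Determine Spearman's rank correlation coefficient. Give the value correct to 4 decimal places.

Rank screen: 3, 6, 1, 5, 4, 2
Rank sleep: 5, 1, 6, 2, 3, 4
d = rank(screen) − rank(sleep): -2, 5, -5, 3, 1, -2; Σd² = 68
ρ = 1 − 6Σd² / [n(n²−1)] = 1 − 6×68 / (6×35) = 1 − 408/210 ≈ -0.9429

-0.9429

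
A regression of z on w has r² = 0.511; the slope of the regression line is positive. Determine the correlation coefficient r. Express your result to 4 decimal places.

|r| = √0.511 = 0.7148
The association is positive, so r = 0.7148.

0.7148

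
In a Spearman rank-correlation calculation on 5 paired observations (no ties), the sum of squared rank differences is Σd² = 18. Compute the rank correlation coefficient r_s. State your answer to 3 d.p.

0.100

ρ = 1 − 6Σd² / [n(n²−1)] = 1 − 6×18 / (5×24)
  = 1 − 108/120 = 1 − 0.9000 ≈ 0.100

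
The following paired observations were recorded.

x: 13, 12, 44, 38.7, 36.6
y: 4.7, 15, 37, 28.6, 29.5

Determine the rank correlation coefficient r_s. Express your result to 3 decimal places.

0.800

Rank x: 2, 1, 5, 4, 3
Rank y: 1, 2, 5, 3, 4
d = rank(x) − rank(y): 1, -1, 0, 1, -1; Σd² = 4
ρ = 1 − 6Σd² / [n(n²−1)] = 1 − 6×4 / (5×24) = 1 − 24/120 ≈ 0.800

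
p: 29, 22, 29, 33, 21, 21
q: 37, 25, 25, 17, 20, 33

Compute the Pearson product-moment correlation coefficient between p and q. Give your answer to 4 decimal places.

-0.1727

n = 6, Σp = 155, Σq = 157, Σp² = 4137, Σq² = 4397, Σpq = 4022
nΣpq − ΣpΣq = 24132 − 24335 = -203
nΣp² − (Σp)² = 24822 − 24025 = 797; nΣq² − (Σq)² = 26382 − 24649 = 1733
r = -203 / √(797 × 1733) = -203 / 1175.2451 ≈ -0.1727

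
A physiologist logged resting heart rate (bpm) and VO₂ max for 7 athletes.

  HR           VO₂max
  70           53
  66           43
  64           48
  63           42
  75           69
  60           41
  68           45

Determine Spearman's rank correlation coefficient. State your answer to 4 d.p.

Rank HR: 6, 4, 3, 2, 7, 1, 5
Rank VO₂max: 6, 3, 5, 2, 7, 1, 4
d = rank(HR) − rank(VO₂max): 0, 1, -2, 0, 0, 0, 1; Σd² = 6
ρ = 1 − 6Σd² / [n(n²−1)] = 1 − 6×6 / (7×48) = 1 − 36/336 ≈ 0.8929

0.8929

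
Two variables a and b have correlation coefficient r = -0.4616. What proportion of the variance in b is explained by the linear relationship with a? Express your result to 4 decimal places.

0.2131

r² = (-0.4616)² = 0.2131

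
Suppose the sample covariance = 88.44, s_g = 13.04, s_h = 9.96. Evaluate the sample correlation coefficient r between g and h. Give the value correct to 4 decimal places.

r = Cov(g,h) / (s_g · s_h) = 88.44 / (13.04 × 9.96)
  = 88.44 / 129.8784 ≈ 0.6809

0.6809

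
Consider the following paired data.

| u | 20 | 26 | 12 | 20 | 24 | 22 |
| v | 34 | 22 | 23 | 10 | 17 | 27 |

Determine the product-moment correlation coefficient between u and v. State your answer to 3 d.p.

-0.094

n = 6, Σu = 124, Σv = 133, Σu² = 2680, Σv² = 3287, Σuv = 2730
nΣuv − ΣuΣv = 16380 − 16492 = -112
nΣu² − (Σu)² = 16080 − 15376 = 704; nΣv² − (Σv)² = 19722 − 17689 = 2033
r = -112 / √(704 × 2033) = -112 / 1196.3411 ≈ -0.094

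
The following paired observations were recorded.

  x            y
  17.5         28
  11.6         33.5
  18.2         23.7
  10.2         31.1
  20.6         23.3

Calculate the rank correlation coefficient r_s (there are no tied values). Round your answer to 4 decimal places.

Rank x: 3, 2, 4, 1, 5
Rank y: 3, 5, 2, 4, 1
d = rank(x) − rank(y): 0, -3, 2, -3, 4; Σd² = 38
ρ = 1 − 6Σd² / [n(n²−1)] = 1 − 6×38 / (5×24) = 1 − 228/120 ≈ -0.9000

-0.9000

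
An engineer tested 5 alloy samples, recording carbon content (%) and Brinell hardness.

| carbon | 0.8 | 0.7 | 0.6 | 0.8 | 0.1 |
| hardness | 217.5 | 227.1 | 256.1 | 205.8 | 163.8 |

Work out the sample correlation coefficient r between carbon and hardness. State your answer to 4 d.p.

0.6480

n = 5, Σx = 3, Σy = 1070.3, Σx² = 2.14, Σy² = 233651.95, Σxy = 667.65
nΣxy − ΣxΣy = 3338.25 − 3210.9 = 127.35
nΣx² − (Σx)² = 10.7 − 9 = 1.7; nΣy² − (Σy)² = 1168259.75 − 1145542.09 = 22717.66
r = 127.35 / √(1.7 × 22717.66) = 127.35 / 196.5198 ≈ 0.6480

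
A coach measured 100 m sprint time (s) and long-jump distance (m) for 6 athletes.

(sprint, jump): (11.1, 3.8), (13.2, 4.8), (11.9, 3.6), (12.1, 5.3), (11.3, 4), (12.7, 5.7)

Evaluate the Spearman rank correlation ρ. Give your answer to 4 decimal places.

Rank sprint: 1, 6, 3, 4, 2, 5
Rank jump: 2, 4, 1, 5, 3, 6
d = rank(sprint) − rank(jump): -1, 2, 2, -1, -1, -1; Σd² = 12
ρ = 1 − 6Σd² / [n(n²−1)] = 1 − 6×12 / (6×35) = 1 − 72/210 ≈ 0.6571

0.6571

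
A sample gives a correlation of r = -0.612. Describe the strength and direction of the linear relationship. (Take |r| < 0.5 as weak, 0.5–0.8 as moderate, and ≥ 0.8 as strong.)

moderate negative

r = -0.612 < 0 so the relationship is negative.
|r| = 0.612, which falls in the moderate range.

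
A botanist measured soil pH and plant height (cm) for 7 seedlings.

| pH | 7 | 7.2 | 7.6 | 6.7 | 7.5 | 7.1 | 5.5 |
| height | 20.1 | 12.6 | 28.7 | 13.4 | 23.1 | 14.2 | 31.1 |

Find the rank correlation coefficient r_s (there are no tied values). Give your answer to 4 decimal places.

Rank pH: 3, 5, 7, 2, 6, 4, 1
Rank height: 4, 1, 6, 2, 5, 3, 7
d = rank(pH) − rank(height): -1, 4, 1, 0, 1, 1, -6; Σd² = 56
ρ = 1 − 6Σd² / [n(n²−1)] = 1 − 6×56 / (7×48) = 1 − 336/336 ≈ 0.0000

0.0000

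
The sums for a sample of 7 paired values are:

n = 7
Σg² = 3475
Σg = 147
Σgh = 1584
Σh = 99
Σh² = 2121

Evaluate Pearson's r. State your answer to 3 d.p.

-0.936

r = (nΣgh − ΣgΣh) / √[(nΣg² − (Σg)²)(nΣh² − (Σh)²)]
Numerator: 7×1584 − 147×99 = -3465
Denominator: √[(24325 − 21609)(14847 − 9801)] = √[2716 × 5046] = 3702.0178
r = -3465 / 3702.0178 ≈ -0.936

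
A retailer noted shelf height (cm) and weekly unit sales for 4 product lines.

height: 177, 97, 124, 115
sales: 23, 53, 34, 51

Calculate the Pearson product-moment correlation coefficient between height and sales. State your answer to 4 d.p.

-0.9178

n = 4, Σx = 513, Σy = 161, Σx² = 69339, Σy² = 7095, Σxy = 19293
nΣxy − ΣxΣy = 77172 − 82593 = -5421
nΣx² − (Σx)² = 277356 − 263169 = 14187; nΣy² − (Σy)² = 28380 − 25921 = 2459
r = -5421 / √(14187 × 2459) = -5421 / 5906.4230 ≈ -0.9178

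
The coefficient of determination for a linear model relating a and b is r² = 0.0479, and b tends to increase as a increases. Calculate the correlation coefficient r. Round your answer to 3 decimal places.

|r| = √0.0479 = 0.219
The association is positive, so r = 0.219.

0.219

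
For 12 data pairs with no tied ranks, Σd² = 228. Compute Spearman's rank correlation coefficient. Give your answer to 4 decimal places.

0.2028

ρ = 1 − 6Σd² / [n(n²−1)] = 1 − 6×228 / (12×143)
  = 1 − 1368/1716 = 1 − 0.79720 ≈ 0.2028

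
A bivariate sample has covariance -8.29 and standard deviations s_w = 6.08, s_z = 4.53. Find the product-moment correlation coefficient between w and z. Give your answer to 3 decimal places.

r = Cov(w,z) / (s_w · s_z) = -8.29 / (6.08 × 4.53)
  = -8.29 / 27.5424 ≈ -0.301

-0.301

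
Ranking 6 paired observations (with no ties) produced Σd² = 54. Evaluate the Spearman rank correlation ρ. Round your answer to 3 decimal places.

-0.543

ρ = 1 − 6Σd² / [n(n²−1)] = 1 − 6×54 / (6×35)
  = 1 − 324/210 = 1 − 1.5429 ≈ -0.543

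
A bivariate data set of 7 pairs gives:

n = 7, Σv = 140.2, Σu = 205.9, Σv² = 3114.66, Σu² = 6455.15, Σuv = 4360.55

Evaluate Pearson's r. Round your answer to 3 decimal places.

r = (nΣuv − ΣuΣv) / √[(nΣu² − (Σu)²)(nΣv² − (Σv)²)]
Numerator: 7×4360.55 − 205.9×140.2 = 1656.67
Denominator: √[(45186.05 − 42394.81)(21802.62 − 19656.04)] = √[2791.24 × 2146.58] = 2447.7786
r = 1656.67 / 2447.7786 ≈ 0.677

0.677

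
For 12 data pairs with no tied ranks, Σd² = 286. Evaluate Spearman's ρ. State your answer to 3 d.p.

0.000

ρ = 1 − 6Σd² / [n(n²−1)] = 1 − 6×286 / (12×143)
  = 1 − 1716/1716 = 1 − 1.0000 ≈ 0.000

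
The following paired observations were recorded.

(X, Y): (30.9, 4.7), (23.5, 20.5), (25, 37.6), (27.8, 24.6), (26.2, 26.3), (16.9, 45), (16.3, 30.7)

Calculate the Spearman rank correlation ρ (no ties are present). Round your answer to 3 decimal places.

-0.643

Rank X: 7, 3, 4, 6, 5, 2, 1
Rank Y: 1, 2, 6, 3, 4, 7, 5
d = rank(X) − rank(Y): 6, 1, -2, 3, 1, -5, -4; Σd² = 92
ρ = 1 − 6Σd² / [n(n²−1)] = 1 − 6×92 / (7×48) = 1 − 552/336 ≈ -0.643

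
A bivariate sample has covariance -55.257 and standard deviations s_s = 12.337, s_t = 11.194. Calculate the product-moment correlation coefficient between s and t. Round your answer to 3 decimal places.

-0.400

r = Cov(s,t) / (s_s · s_t) = -55.257 / (12.337 × 11.194)
  = -55.257 / 138.1004 ≈ -0.400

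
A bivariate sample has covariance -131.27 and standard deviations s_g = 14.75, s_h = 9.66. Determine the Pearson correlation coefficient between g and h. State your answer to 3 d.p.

-0.921

r = Cov(g,h) / (s_g · s_h) = -131.27 / (14.75 × 9.66)
  = -131.27 / 142.4850 ≈ -0.921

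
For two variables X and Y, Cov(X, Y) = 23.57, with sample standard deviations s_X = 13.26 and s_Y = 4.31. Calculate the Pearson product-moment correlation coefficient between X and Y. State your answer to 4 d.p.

r = Cov(X,Y) / (s_X · s_Y) = 23.57 / (13.26 × 4.31)
  = 23.57 / 57.1506 ≈ 0.4124

0.4124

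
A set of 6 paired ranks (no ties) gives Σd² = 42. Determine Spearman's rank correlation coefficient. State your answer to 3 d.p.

ρ = 1 − 6Σd² / [n(n²−1)] = 1 − 6×42 / (6×35)
  = 1 − 252/210 = 1 − 1.2000 ≈ -0.200

-0.200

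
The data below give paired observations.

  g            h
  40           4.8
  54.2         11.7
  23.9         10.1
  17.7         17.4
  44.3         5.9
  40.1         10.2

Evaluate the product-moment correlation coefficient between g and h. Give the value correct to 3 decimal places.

n = 6, Σg = 220.2, Σh = 60.1, Σg² = 8992.64, Σh² = 703.55, Σgh = 2045.9
nΣgh − ΣgΣh = 12275.4 − 13234.02 = -958.62
nΣg² − (Σg)² = 53955.84 − 48488.04 = 5467.8; nΣh² − (Σh)² = 4221.3 − 3612.01 = 609.29
r = -958.62 / √(5467.8 × 609.29) = -958.62 / 1825.2331 ≈ -0.525

-0.525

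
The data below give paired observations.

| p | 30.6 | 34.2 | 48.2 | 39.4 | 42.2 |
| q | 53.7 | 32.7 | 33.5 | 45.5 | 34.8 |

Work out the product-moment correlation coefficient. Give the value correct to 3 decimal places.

n = 5, Σp = 194.6, Σq = 200.2, Σp² = 7762.44, Σq² = 8356.52, Σpq = 7637.52
nΣpq − ΣpΣq = 38187.6 − 38958.92 = -771.32
nΣp² − (Σp)² = 38812.2 − 37869.16 = 943.04; nΣq² − (Σq)² = 41782.6 − 40080.04 = 1702.56
r = -771.32 / √(943.04 × 1702.56) = -771.32 / 1267.1157 ≈ -0.609

-0.609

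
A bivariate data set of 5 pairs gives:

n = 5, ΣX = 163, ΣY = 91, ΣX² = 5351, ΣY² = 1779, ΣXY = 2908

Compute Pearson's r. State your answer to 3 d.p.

-0.867

r = (nΣXY − ΣXΣY) / √[(nΣX² − (ΣX)²)(nΣY² − (ΣY)²)]
Numerator: 5×2908 − 163×91 = -293
Denominator: √[(26755 − 26569)(8895 − 8281)] = √[186 × 614] = 337.9408
r = -293 / 337.9408 ≈ -0.867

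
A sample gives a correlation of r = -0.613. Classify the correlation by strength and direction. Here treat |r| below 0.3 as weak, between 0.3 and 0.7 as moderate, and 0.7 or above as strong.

moderate negative

r = -0.613 < 0 so the relationship is negative.
|r| = 0.613, which falls in the moderate range.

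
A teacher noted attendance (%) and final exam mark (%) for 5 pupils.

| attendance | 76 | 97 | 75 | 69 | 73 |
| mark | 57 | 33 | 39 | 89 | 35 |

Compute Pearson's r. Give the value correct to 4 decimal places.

-0.5640

n = 5, Σx = 390, Σy = 253, Σx² = 30900, Σy² = 15005, Σxy = 19154
nΣxy − ΣxΣy = 95770 − 98670 = -2900
nΣx² − (Σx)² = 154500 − 152100 = 2400; nΣy² − (Σy)² = 75025 − 64009 = 11016
r = -2900 / √(2400 × 11016) = -2900 / 5141.8285 ≈ -0.5640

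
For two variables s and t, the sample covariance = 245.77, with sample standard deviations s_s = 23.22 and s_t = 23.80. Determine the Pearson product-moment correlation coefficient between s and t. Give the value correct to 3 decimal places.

0.445

r = Cov(s,t) / (s_s · s_t) = 245.77 / (23.22 × 23.80)
  = 245.77 / 552.6360 ≈ 0.445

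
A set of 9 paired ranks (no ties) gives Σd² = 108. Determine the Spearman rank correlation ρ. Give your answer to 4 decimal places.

0.1000

ρ = 1 − 6Σd² / [n(n²−1)] = 1 − 6×108 / (9×80)
  = 1 − 648/720 = 1 − 0.90000 ≈ 0.1000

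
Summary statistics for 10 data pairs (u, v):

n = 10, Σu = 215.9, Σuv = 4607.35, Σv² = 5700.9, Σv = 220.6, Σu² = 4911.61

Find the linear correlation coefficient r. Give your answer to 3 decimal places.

-0.340

r = (nΣuv − ΣuΣv) / √[(nΣu² − (Σu)²)(nΣv² − (Σv)²)]
Numerator: 10×4607.35 − 215.9×220.6 = -1554.04
Denominator: √[(49116.1 − 46612.81)(57009 − 48664.36)] = √[2503.29 × 8344.64] = 4570.4544
r = -1554.04 / 4570.4544 ≈ -0.340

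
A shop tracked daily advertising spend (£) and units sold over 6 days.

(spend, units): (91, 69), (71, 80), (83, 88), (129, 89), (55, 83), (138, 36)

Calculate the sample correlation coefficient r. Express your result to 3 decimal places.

n = 6, Σx = 567, Σy = 445, Σx² = 58921, Σy² = 35011, Σxy = 40277
nΣxy − ΣxΣy = 241662 − 252315 = -10653
nΣx² − (Σx)² = 353526 − 321489 = 32037; nΣy² − (Σy)² = 210066 − 198025 = 12041
r = -10653 / √(32037 × 12041) = -10653 / 19640.7107 ≈ -0.542

-0.542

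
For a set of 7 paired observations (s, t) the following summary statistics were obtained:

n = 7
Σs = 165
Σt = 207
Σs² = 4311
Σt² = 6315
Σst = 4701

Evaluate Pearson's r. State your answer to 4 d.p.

-0.6238

r = (nΣst − ΣsΣt) / √[(nΣs² − (Σs)²)(nΣt² − (Σt)²)]
Numerator: 7×4701 − 165×207 = -1248
Denominator: √[(30177 − 27225)(44205 − 42849)] = √[2952 × 1356] = 2000.7279
r = -1248 / 2000.7279 ≈ -0.6238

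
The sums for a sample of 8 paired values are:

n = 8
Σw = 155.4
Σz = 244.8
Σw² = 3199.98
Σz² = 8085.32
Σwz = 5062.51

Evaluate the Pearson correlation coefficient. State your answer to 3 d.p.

0.936

r = (nΣwz − ΣwΣz) / √[(nΣw² − (Σw)²)(nΣz² − (Σz)²)]
Numerator: 8×5062.51 − 155.4×244.8 = 2458.16
Denominator: √[(25599.84 − 24149.16)(64682.56 − 59927.04)] = √[1450.68 × 4755.52] = 2626.5448
r = 2458.16 / 2626.5448 ≈ 0.936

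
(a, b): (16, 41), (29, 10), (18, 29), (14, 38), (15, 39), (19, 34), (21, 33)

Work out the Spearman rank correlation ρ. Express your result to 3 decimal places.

-0.750

Rank a: 3, 7, 4, 1, 2, 5, 6
Rank b: 7, 1, 2, 5, 6, 4, 3
d = rank(a) − rank(b): -4, 6, 2, -4, -4, 1, 3; Σd² = 98
ρ = 1 − 6Σd² / [n(n²−1)] = 1 − 6×98 / (7×48) = 1 − 588/336 ≈ -0.750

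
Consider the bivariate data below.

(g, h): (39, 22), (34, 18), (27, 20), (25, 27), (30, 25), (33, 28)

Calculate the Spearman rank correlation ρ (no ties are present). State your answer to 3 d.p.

-0.314

Rank g: 6, 5, 2, 1, 3, 4
Rank h: 3, 1, 2, 5, 4, 6
d = rank(g) − rank(h): 3, 4, 0, -4, -1, -2; Σd² = 46
ρ = 1 − 6Σd² / [n(n²−1)] = 1 − 6×46 / (6×35) = 1 − 276/210 ≈ -0.314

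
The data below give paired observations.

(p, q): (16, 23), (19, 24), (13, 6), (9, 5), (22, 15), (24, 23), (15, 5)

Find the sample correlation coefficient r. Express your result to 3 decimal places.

n = 7, Σp = 118, Σq = 101, Σp² = 2152, Σq² = 1945, Σpq = 1904
nΣpq − ΣpΣq = 13328 − 11918 = 1410
nΣp² − (Σp)² = 15064 − 13924 = 1140; nΣq² − (Σq)² = 13615 − 10201 = 3414
r = 1410 / √(1140 × 3414) = 1410 / 1972.8051 ≈ 0.715

0.715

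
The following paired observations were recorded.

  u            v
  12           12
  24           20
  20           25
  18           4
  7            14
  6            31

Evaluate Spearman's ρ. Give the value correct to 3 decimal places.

-0.143

Rank u: 3, 6, 5, 4, 2, 1
Rank v: 2, 4, 5, 1, 3, 6
d = rank(u) − rank(v): 1, 2, 0, 3, -1, -5; Σd² = 40
ρ = 1 − 6Σd² / [n(n²−1)] = 1 − 6×40 / (6×35) = 1 − 240/210 ≈ -0.143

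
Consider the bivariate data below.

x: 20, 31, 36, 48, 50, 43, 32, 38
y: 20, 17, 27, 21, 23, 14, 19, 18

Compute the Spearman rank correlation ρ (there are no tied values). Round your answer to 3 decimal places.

Rank x: 1, 2, 4, 7, 8, 6, 3, 5
Rank y: 5, 2, 8, 6, 7, 1, 4, 3
d = rank(x) − rank(y): -4, 0, -4, 1, 1, 5, -1, 2; Σd² = 64
ρ = 1 − 6Σd² / [n(n²−1)] = 1 − 6×64 / (8×63) = 1 − 384/504 ≈ 0.238

0.238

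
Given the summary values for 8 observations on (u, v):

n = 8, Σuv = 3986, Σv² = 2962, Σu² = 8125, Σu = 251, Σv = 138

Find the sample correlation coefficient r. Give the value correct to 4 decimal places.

-0.9018

r = (nΣuv − ΣuΣv) / √[(nΣu² − (Σu)²)(nΣv² − (Σv)²)]
Numerator: 8×3986 − 251×138 = -2750
Denominator: √[(65000 − 63001)(23696 − 19044)] = √[1999 × 4652] = 3049.4832
r = -2750 / 3049.4832 ≈ -0.9018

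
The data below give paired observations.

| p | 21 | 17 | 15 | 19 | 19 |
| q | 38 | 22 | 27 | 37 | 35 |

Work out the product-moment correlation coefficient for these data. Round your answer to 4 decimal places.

n = 5, Σp = 91, Σq = 159, Σp² = 1677, Σq² = 5251, Σpq = 2945
nΣpq − ΣpΣq = 14725 − 14469 = 256
nΣp² − (Σp)² = 8385 − 8281 = 104; nΣq² − (Σq)² = 26255 − 25281 = 974
r = 256 / √(104 × 974) = 256 / 318.2703 ≈ 0.8043

0.8043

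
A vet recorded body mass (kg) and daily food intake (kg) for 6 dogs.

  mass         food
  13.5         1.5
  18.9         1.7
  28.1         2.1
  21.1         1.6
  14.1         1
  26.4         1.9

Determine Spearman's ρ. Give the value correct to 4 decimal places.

Rank mass: 1, 3, 6, 4, 2, 5
Rank food: 2, 4, 6, 3, 1, 5
d = rank(mass) − rank(food): -1, -1, 0, 1, 1, 0; Σd² = 4
ρ = 1 − 6Σd² / [n(n²−1)] = 1 − 6×4 / (6×35) = 1 − 24/210 ≈ 0.8857

0.8857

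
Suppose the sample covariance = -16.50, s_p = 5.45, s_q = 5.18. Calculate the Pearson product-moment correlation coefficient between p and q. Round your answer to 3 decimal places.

-0.584

r = Cov(p,q) / (s_p · s_q) = -16.50 / (5.45 × 5.18)
  = -16.50 / 28.2310 ≈ -0.584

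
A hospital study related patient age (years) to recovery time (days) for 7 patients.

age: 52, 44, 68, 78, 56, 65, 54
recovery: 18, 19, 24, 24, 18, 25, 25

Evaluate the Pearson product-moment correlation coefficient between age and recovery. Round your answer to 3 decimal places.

n = 7, Σx = 417, Σy = 153, Σx² = 25625, Σy² = 3411, Σxy = 9259
nΣxy − ΣxΣy = 64813 − 63801 = 1012
nΣx² − (Σx)² = 179375 − 173889 = 5486; nΣy² − (Σy)² = 23877 − 23409 = 468
r = 1012 / √(5486 × 468) = 1012 / 1602.3258 ≈ 0.632

0.632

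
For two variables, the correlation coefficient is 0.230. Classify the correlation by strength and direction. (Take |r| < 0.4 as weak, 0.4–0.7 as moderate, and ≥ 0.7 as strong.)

weak positive

r = 0.230 > 0 so the relationship is positive.
|r| = 0.230, which falls in the weak range.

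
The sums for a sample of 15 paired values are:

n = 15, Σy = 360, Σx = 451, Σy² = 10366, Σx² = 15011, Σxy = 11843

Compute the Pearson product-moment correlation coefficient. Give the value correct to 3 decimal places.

0.644

r = (nΣxy − ΣxΣy) / √[(nΣx² − (Σx)²)(nΣy² − (Σy)²)]
Numerator: 15×11843 − 451×360 = 15285
Denominator: √[(225165 − 203401)(155490 − 129600)] = √[21764 × 25890] = 23737.5222
r = 15285 / 23737.5222 ≈ 0.644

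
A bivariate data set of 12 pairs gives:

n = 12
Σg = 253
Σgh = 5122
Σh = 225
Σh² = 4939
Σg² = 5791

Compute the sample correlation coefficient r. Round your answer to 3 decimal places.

r = (nΣgh − ΣgΣh) / √[(nΣg² − (Σg)²)(nΣh² − (Σh)²)]
Numerator: 12×5122 − 253×225 = 4539
Denominator: √[(69492 − 64009)(59268 − 50625)] = √[5483 × 8643] = 6884.0082
r = 4539 / 6884.0082 ≈ 0.659

0.659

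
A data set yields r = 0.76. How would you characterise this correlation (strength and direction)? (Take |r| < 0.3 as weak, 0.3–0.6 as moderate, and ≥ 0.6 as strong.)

r = 0.76 > 0 so the relationship is positive.
|r| = 0.76, which falls in the strong range.

strong positive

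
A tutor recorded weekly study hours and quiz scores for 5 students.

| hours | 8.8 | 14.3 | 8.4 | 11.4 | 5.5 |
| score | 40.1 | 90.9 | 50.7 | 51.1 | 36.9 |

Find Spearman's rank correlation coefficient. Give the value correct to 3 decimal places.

0.900

Rank hours: 3, 5, 2, 4, 1
Rank score: 2, 5, 3, 4, 1
d = rank(hours) − rank(score): 1, 0, -1, 0, 0; Σd² = 2
ρ = 1 − 6Σd² / [n(n²−1)] = 1 − 6×2 / (5×24) = 1 − 12/120 ≈ 0.900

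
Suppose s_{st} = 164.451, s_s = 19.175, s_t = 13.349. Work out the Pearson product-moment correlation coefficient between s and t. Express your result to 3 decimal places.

r = Cov(s,t) / (s_s · s_t) = 164.451 / (19.175 × 13.349)
  = 164.451 / 255.9671 ≈ 0.642

0.642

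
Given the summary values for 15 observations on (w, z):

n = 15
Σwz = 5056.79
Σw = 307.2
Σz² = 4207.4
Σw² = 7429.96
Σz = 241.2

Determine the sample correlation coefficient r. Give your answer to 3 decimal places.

r = (nΣwz − ΣwΣz) / √[(nΣw² − (Σw)²)(nΣz² − (Σz)²)]
Numerator: 15×5056.79 − 307.2×241.2 = 1755.21
Denominator: √[(111449.4 − 94371.84)(63111 − 58177.44)] = √[17077.56 × 4933.56] = 9178.9524
r = 1755.21 / 9178.9524 ≈ 0.191

0.191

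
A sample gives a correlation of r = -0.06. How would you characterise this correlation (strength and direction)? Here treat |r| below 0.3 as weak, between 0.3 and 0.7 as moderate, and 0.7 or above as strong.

weak negative

r = -0.06 < 0 so the relationship is negative.
|r| = 0.06, which falls in the weak range.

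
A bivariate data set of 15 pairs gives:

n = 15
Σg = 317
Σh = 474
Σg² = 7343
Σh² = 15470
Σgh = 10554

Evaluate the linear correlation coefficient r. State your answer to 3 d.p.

0.954

r = (nΣgh − ΣgΣh) / √[(nΣg² − (Σg)²)(nΣh² − (Σh)²)]
Numerator: 15×10554 − 317×474 = 8052
Denominator: √[(110145 − 100489)(232050 − 224676)] = √[9656 × 7374] = 8438.2074
r = 8052 / 8438.2074 ≈ 0.954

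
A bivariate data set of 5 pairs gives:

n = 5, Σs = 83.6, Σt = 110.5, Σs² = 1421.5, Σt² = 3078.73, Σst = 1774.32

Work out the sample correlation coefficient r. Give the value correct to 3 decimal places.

r = (nΣst − ΣsΣt) / √[(nΣs² − (Σs)²)(nΣt² − (Σt)²)]
Numerator: 5×1774.32 − 83.6×110.5 = -366.2
Denominator: √[(7107.5 − 6988.96)(15393.65 − 12210.25)] = √[118.54 × 3183.4] = 614.2965
r = -366.2 / 614.2965 ≈ -0.596

-0.596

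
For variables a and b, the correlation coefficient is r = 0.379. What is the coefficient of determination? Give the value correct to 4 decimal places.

r² = (0.379)² = 0.1436

0.1436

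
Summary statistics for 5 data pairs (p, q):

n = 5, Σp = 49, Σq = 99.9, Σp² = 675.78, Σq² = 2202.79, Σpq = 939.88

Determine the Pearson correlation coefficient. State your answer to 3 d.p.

-0.195

r = (nΣpq − ΣpΣq) / √[(nΣp² − (Σp)²)(nΣq² − (Σq)²)]
Numerator: 5×939.88 − 49×99.9 = -195.7
Denominator: √[(3378.9 − 2401)(11013.95 − 9980.01)] = √[977.9 × 1033.94] = 1005.5297
r = -195.7 / 1005.5297 ≈ -0.195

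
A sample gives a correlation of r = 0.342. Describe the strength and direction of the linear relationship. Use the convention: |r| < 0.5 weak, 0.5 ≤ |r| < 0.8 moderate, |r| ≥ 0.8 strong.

r = 0.342 > 0 so the relationship is positive.
|r| = 0.342, which falls in the weak range.

weak positive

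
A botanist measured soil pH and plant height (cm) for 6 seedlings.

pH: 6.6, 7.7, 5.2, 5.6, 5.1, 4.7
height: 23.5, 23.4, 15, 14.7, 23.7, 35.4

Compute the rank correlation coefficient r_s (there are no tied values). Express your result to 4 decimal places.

Rank pH: 5, 6, 3, 4, 2, 1
Rank height: 4, 3, 2, 1, 5, 6
d = rank(pH) − rank(height): 1, 3, 1, 3, -3, -5; Σd² = 54
ρ = 1 − 6Σd² / [n(n²−1)] = 1 − 6×54 / (6×35) = 1 − 324/210 ≈ -0.5429

-0.5429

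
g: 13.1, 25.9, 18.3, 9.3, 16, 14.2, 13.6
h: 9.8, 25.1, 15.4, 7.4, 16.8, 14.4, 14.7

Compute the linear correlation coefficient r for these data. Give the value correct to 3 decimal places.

n = 7, Σg = 110.4, Σh = 103.6, Σg² = 1906.4, Σh² = 1723.66, Σgh = 1802.31
nΣgh − ΣgΣh = 12616.17 − 11437.44 = 1178.73
nΣg² − (Σg)² = 13344.8 − 12188.16 = 1156.64; nΣh² − (Σh)² = 12065.62 − 10732.96 = 1332.66
r = 1178.73 / √(1156.64 × 1332.66) = 1178.73 / 1241.5345 ≈ 0.949

0.949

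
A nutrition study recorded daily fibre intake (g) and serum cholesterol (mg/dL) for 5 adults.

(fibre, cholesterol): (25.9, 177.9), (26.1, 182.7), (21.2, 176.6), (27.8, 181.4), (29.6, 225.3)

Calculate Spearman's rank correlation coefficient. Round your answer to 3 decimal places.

Rank fibre: 2, 3, 1, 4, 5
Rank cholesterol: 2, 4, 1, 3, 5
d = rank(fibre) − rank(cholesterol): 0, -1, 0, 1, 0; Σd² = 2
ρ = 1 − 6Σd² / [n(n²−1)] = 1 − 6×2 / (5×24) = 1 − 12/120 ≈ 0.900

0.900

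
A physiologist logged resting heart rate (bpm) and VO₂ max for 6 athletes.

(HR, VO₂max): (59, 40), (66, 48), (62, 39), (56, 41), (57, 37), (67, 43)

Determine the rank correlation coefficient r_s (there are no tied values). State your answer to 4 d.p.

Rank HR: 3, 5, 4, 1, 2, 6
Rank VO₂max: 3, 6, 2, 4, 1, 5
d = rank(HR) − rank(VO₂max): 0, -1, 2, -3, 1, 1; Σd² = 16
ρ = 1 − 6Σd² / [n(n²−1)] = 1 − 6×16 / (6×35) = 1 − 96/210 ≈ 0.5429

0.5429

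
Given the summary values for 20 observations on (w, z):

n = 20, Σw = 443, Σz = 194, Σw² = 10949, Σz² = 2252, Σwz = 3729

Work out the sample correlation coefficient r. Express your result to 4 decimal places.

-0.8758

r = (nΣwz − ΣwΣz) / √[(nΣw² − (Σw)²)(nΣz² − (Σz)²)]
Numerator: 20×3729 − 443×194 = -11362
Denominator: √[(218980 − 196249)(45040 − 37636)] = √[22731 × 7404] = 12973.0615
r = -11362 / 12973.0615 ≈ -0.8758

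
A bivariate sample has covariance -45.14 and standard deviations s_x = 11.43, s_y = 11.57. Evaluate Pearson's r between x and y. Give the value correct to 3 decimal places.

-0.341

r = Cov(x,y) / (s_x · s_y) = -45.14 / (11.43 × 11.57)
  = -45.14 / 132.2451 ≈ -0.341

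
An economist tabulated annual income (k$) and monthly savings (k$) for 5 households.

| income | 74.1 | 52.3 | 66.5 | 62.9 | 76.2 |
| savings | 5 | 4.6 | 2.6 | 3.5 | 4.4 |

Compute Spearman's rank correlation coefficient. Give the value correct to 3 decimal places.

Rank income: 4, 1, 3, 2, 5
Rank savings: 5, 4, 1, 2, 3
d = rank(income) − rank(savings): -1, -3, 2, 0, 2; Σd² = 18
ρ = 1 − 6Σd² / [n(n²−1)] = 1 − 6×18 / (5×24) = 1 − 108/120 ≈ 0.100

0.100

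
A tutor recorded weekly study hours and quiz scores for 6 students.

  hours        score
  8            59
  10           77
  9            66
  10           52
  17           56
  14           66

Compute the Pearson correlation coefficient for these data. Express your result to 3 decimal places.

n = 6, Σx = 68, Σy = 376, Σx² = 830, Σy² = 23962, Σxy = 4232
nΣxy − ΣxΣy = 25392 − 25568 = -176
nΣx² − (Σx)² = 4980 − 4624 = 356; nΣy² − (Σy)² = 143772 − 141376 = 2396
r = -176 / √(356 × 2396) = -176 / 923.5670 ≈ -0.191

-0.191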